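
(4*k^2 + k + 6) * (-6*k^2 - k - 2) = -24*k^4 - 10*k^3 - 45*k^2 - 8*k - 12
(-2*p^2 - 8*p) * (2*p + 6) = -4*p^3 - 28*p^2 - 48*p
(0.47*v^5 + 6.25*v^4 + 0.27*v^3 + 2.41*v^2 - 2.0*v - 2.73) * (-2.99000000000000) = -1.4053*v^5 - 18.6875*v^4 - 0.8073*v^3 - 7.2059*v^2 + 5.98*v + 8.1627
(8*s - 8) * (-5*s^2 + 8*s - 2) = -40*s^3 + 104*s^2 - 80*s + 16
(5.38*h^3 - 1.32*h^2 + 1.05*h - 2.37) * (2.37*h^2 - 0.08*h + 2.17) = 12.7506*h^5 - 3.5588*h^4 + 14.2687*h^3 - 8.5653*h^2 + 2.4681*h - 5.1429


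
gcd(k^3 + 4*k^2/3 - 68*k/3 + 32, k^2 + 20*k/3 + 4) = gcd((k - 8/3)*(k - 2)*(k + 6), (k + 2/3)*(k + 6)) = k + 6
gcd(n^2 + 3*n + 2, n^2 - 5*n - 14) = n + 2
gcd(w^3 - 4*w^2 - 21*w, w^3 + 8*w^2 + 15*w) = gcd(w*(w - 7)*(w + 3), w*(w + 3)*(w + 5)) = w^2 + 3*w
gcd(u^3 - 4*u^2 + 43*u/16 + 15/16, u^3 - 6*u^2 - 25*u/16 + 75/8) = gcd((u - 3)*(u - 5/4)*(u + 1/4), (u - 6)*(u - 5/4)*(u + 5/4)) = u - 5/4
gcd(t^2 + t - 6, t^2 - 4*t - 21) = t + 3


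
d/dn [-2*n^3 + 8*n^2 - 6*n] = -6*n^2 + 16*n - 6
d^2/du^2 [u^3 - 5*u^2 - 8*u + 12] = 6*u - 10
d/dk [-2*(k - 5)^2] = 20 - 4*k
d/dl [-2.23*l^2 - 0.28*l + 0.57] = -4.46*l - 0.28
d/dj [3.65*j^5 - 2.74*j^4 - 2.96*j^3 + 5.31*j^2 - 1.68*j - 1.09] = 18.25*j^4 - 10.96*j^3 - 8.88*j^2 + 10.62*j - 1.68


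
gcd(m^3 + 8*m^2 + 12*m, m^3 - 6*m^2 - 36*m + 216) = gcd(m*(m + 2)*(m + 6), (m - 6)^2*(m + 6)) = m + 6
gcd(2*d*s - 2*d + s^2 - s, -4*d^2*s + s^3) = 2*d + s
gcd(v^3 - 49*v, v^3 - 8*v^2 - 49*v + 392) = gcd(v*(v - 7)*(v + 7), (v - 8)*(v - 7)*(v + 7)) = v^2 - 49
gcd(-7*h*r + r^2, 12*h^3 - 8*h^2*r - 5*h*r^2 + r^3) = 1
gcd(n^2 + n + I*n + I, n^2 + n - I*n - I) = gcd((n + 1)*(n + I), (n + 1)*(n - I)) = n + 1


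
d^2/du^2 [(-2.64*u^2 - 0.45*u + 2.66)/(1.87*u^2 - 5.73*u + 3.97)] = (-59.7229380000001*u^3 + 173.4051*u^2 - 150.968466*u + 31.485038)/(6.539203*u^6 - 60.111711*u^5 + 225.840648*u^4 - 443.366199*u^3 + 479.458488*u^2 - 270.929871*u + 62.570773)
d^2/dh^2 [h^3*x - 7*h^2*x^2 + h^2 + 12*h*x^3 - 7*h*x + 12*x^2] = 6*h*x - 14*x^2 + 2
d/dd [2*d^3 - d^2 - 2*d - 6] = 6*d^2 - 2*d - 2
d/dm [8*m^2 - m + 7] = 16*m - 1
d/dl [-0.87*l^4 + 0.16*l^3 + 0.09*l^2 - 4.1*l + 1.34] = -3.48*l^3 + 0.48*l^2 + 0.18*l - 4.1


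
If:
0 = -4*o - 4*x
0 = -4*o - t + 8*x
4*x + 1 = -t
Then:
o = 1/16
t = -3/4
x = -1/16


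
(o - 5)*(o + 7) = o^2 + 2*o - 35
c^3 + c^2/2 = c^2*(c + 1/2)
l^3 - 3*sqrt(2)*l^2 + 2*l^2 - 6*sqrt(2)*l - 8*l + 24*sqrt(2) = (l - 2)*(l + 4)*(l - 3*sqrt(2))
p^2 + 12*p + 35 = (p + 5)*(p + 7)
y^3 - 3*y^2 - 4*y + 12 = (y - 3)*(y - 2)*(y + 2)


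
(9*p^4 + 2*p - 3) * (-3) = -27*p^4 - 6*p + 9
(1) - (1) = 0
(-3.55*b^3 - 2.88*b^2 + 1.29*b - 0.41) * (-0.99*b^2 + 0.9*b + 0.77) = 3.5145*b^5 - 0.3438*b^4 - 6.6026*b^3 - 0.6507*b^2 + 0.6243*b - 0.3157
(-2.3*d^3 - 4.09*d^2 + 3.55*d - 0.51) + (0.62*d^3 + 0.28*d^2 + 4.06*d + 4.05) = -1.68*d^3 - 3.81*d^2 + 7.61*d + 3.54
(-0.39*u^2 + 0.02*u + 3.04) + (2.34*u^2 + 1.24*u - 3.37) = 1.95*u^2 + 1.26*u - 0.33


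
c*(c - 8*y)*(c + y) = c^3 - 7*c^2*y - 8*c*y^2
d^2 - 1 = (d - 1)*(d + 1)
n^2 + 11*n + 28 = (n + 4)*(n + 7)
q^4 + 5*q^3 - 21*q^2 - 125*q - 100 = (q - 5)*(q + 1)*(q + 4)*(q + 5)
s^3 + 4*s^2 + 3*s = s*(s + 1)*(s + 3)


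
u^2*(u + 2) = u^3 + 2*u^2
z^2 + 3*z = z*(z + 3)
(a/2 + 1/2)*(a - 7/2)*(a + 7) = a^3/2 + 9*a^2/4 - 21*a/2 - 49/4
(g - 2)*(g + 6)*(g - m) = g^3 - g^2*m + 4*g^2 - 4*g*m - 12*g + 12*m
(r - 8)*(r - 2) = r^2 - 10*r + 16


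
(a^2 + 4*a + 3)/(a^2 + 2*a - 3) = (a + 1)/(a - 1)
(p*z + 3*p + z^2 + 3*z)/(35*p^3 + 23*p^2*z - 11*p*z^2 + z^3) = (z + 3)/(35*p^2 - 12*p*z + z^2)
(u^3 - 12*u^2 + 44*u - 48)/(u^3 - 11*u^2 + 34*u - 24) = (u - 2)/(u - 1)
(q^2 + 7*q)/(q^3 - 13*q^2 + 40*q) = (q + 7)/(q^2 - 13*q + 40)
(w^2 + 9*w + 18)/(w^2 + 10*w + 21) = (w + 6)/(w + 7)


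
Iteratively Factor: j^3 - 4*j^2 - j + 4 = (j + 1)*(j^2 - 5*j + 4) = (j - 1)*(j + 1)*(j - 4)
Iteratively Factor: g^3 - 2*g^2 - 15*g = (g)*(g^2 - 2*g - 15) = g*(g - 5)*(g + 3)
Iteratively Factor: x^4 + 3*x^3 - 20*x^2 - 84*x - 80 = (x + 2)*(x^3 + x^2 - 22*x - 40) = (x - 5)*(x + 2)*(x^2 + 6*x + 8) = (x - 5)*(x + 2)^2*(x + 4)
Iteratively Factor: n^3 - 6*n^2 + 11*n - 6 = (n - 2)*(n^2 - 4*n + 3) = (n - 3)*(n - 2)*(n - 1)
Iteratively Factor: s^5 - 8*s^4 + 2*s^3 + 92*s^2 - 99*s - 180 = (s - 5)*(s^4 - 3*s^3 - 13*s^2 + 27*s + 36) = (s - 5)*(s + 1)*(s^3 - 4*s^2 - 9*s + 36) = (s - 5)*(s - 4)*(s + 1)*(s^2 - 9) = (s - 5)*(s - 4)*(s - 3)*(s + 1)*(s + 3)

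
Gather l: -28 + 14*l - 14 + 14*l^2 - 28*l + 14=14*l^2 - 14*l - 28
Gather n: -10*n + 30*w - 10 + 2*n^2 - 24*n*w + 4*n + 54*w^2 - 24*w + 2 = 2*n^2 + n*(-24*w - 6) + 54*w^2 + 6*w - 8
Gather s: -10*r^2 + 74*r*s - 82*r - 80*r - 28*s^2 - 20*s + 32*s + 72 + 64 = -10*r^2 - 162*r - 28*s^2 + s*(74*r + 12) + 136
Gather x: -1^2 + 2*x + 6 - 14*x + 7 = 12 - 12*x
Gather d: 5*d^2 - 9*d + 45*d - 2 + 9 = 5*d^2 + 36*d + 7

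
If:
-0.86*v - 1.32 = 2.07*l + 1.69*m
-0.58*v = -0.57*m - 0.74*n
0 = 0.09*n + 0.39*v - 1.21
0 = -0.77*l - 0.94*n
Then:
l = -2.14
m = 0.47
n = 1.75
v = 2.70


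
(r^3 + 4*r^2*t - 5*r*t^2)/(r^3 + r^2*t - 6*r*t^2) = (r^2 + 4*r*t - 5*t^2)/(r^2 + r*t - 6*t^2)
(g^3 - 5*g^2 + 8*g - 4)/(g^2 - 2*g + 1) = (g^2 - 4*g + 4)/(g - 1)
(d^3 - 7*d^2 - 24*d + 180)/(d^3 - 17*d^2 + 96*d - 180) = (d + 5)/(d - 5)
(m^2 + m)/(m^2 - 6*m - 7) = m/(m - 7)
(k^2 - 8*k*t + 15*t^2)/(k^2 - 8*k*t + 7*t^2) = (k^2 - 8*k*t + 15*t^2)/(k^2 - 8*k*t + 7*t^2)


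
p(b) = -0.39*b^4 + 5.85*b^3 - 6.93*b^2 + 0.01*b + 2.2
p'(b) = -1.56*b^3 + 17.55*b^2 - 13.86*b + 0.01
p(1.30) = 2.24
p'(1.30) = 8.22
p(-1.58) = -40.62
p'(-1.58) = 71.87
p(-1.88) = -66.06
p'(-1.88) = 98.46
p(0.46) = 1.29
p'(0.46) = -2.80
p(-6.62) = -2747.78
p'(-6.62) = 1313.46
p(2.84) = 54.96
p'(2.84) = 66.47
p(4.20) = 192.06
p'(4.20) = 135.80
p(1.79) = 9.56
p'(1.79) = 22.49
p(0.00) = 2.20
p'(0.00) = 0.01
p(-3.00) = -249.74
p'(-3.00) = 241.66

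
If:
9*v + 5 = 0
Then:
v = -5/9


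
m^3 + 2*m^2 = m^2*(m + 2)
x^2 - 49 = (x - 7)*(x + 7)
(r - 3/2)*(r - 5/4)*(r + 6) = r^3 + 13*r^2/4 - 117*r/8 + 45/4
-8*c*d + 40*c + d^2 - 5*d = (-8*c + d)*(d - 5)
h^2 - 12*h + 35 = (h - 7)*(h - 5)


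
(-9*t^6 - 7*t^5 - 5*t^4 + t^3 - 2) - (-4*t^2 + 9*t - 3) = -9*t^6 - 7*t^5 - 5*t^4 + t^3 + 4*t^2 - 9*t + 1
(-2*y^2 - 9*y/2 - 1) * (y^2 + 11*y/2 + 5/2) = -2*y^4 - 31*y^3/2 - 123*y^2/4 - 67*y/4 - 5/2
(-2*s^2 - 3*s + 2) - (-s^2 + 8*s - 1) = -s^2 - 11*s + 3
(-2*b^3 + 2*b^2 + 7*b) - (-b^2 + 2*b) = -2*b^3 + 3*b^2 + 5*b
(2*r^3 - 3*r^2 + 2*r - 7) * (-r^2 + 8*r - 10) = -2*r^5 + 19*r^4 - 46*r^3 + 53*r^2 - 76*r + 70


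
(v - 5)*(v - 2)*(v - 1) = v^3 - 8*v^2 + 17*v - 10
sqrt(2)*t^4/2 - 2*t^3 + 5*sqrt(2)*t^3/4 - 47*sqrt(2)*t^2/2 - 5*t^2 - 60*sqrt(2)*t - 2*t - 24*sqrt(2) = (t + 1/2)*(t - 6*sqrt(2))*(t + 4*sqrt(2))*(sqrt(2)*t/2 + sqrt(2))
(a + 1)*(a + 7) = a^2 + 8*a + 7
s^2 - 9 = (s - 3)*(s + 3)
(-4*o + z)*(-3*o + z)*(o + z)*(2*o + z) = 24*o^4 + 22*o^3*z - 7*o^2*z^2 - 4*o*z^3 + z^4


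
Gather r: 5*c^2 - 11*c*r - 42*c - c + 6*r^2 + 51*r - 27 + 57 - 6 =5*c^2 - 43*c + 6*r^2 + r*(51 - 11*c) + 24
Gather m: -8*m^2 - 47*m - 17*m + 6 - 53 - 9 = -8*m^2 - 64*m - 56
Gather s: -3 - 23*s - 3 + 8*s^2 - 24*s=8*s^2 - 47*s - 6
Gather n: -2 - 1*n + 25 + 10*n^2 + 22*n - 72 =10*n^2 + 21*n - 49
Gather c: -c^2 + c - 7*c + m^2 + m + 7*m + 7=-c^2 - 6*c + m^2 + 8*m + 7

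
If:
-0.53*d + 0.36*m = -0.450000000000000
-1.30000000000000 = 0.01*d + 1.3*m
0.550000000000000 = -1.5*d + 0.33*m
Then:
No Solution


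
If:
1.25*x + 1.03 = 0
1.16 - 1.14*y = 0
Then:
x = -0.82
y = 1.02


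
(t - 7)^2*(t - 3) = t^3 - 17*t^2 + 91*t - 147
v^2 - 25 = (v - 5)*(v + 5)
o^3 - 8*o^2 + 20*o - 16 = (o - 4)*(o - 2)^2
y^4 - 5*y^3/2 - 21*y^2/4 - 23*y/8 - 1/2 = (y - 4)*(y + 1/2)^3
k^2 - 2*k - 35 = (k - 7)*(k + 5)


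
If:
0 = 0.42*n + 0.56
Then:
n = -1.33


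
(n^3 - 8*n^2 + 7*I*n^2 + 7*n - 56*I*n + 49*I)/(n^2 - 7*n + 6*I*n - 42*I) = (n^2 + n*(-1 + 7*I) - 7*I)/(n + 6*I)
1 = 1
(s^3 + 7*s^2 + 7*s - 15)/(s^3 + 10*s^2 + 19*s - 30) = (s + 3)/(s + 6)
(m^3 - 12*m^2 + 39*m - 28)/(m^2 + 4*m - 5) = (m^2 - 11*m + 28)/(m + 5)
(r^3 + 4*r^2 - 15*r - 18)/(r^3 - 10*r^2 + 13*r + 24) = (r + 6)/(r - 8)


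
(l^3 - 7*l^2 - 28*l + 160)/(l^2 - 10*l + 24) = (l^2 - 3*l - 40)/(l - 6)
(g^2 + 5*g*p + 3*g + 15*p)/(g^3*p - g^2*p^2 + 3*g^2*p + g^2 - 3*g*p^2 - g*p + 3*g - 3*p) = (-g - 5*p)/(-g^2*p + g*p^2 - g + p)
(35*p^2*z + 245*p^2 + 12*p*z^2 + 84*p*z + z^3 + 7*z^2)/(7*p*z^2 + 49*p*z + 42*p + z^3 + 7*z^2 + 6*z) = (5*p*z + 35*p + z^2 + 7*z)/(z^2 + 7*z + 6)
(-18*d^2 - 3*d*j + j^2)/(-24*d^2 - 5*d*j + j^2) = (6*d - j)/(8*d - j)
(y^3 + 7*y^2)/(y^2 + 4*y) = y*(y + 7)/(y + 4)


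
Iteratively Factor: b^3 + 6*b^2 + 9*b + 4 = (b + 1)*(b^2 + 5*b + 4) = (b + 1)^2*(b + 4)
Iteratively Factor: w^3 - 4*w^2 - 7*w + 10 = (w - 1)*(w^2 - 3*w - 10) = (w - 1)*(w + 2)*(w - 5)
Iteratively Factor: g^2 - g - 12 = (g + 3)*(g - 4)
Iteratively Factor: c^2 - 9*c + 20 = (c - 5)*(c - 4)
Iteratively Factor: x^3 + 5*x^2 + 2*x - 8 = (x + 2)*(x^2 + 3*x - 4) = (x - 1)*(x + 2)*(x + 4)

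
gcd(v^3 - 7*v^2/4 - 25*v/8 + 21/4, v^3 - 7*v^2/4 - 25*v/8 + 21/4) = v^3 - 7*v^2/4 - 25*v/8 + 21/4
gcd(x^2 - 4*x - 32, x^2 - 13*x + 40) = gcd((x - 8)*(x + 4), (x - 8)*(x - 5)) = x - 8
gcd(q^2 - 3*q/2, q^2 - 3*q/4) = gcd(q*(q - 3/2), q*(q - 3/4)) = q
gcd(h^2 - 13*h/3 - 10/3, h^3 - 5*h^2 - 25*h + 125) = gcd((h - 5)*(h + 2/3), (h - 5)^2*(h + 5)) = h - 5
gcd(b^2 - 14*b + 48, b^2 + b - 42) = b - 6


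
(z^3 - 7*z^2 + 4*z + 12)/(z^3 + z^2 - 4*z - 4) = (z - 6)/(z + 2)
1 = 1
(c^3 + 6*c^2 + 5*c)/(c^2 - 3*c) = (c^2 + 6*c + 5)/(c - 3)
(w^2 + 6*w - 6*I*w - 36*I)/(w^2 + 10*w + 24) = (w - 6*I)/(w + 4)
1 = 1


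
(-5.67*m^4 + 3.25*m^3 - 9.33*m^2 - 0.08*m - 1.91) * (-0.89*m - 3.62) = 5.0463*m^5 + 17.6329*m^4 - 3.4613*m^3 + 33.8458*m^2 + 1.9895*m + 6.9142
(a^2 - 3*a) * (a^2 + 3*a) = a^4 - 9*a^2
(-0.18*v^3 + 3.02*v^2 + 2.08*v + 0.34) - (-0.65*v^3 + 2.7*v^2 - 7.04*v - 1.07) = 0.47*v^3 + 0.32*v^2 + 9.12*v + 1.41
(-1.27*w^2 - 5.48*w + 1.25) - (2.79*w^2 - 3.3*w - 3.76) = -4.06*w^2 - 2.18*w + 5.01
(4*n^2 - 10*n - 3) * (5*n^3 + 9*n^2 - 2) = 20*n^5 - 14*n^4 - 105*n^3 - 35*n^2 + 20*n + 6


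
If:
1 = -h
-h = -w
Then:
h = -1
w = -1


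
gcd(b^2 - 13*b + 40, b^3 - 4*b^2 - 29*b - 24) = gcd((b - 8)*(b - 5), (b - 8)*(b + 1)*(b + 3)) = b - 8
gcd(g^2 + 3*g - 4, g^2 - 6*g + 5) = g - 1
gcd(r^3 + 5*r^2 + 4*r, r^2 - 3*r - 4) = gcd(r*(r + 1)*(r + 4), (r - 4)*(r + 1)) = r + 1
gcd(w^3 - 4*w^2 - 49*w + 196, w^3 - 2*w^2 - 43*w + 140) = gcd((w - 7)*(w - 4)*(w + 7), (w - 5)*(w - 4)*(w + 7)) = w^2 + 3*w - 28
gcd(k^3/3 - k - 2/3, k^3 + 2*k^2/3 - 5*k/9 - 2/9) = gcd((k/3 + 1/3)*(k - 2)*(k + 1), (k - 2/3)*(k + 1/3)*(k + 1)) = k + 1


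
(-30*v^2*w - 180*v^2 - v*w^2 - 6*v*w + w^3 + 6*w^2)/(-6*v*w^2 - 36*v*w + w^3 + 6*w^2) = (5*v + w)/w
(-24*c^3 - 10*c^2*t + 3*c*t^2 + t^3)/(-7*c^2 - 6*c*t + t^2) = (24*c^3 + 10*c^2*t - 3*c*t^2 - t^3)/(7*c^2 + 6*c*t - t^2)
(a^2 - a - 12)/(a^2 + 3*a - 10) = (a^2 - a - 12)/(a^2 + 3*a - 10)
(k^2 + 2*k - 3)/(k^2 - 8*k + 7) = (k + 3)/(k - 7)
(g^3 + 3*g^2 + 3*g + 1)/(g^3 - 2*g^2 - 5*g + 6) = (g^3 + 3*g^2 + 3*g + 1)/(g^3 - 2*g^2 - 5*g + 6)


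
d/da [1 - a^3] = -3*a^2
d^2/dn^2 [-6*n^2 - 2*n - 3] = -12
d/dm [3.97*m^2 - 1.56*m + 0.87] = 7.94*m - 1.56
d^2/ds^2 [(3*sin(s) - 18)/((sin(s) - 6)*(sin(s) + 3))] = 3*(3*sin(s) + cos(s)^2 + 1)/(sin(s) + 3)^3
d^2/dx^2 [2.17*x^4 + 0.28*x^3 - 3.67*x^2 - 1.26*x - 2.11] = 26.04*x^2 + 1.68*x - 7.34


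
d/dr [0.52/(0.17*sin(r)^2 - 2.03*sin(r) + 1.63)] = (1.0556 - 0.1768*sin(r))*cos(r)/(0.17*sin(r)^2 - 2.03*sin(r) + 1.63)^2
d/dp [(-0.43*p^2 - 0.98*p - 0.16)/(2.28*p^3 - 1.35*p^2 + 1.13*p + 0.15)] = (0.9804*p^4 + 4.4688*p^3 - 0.7145*p^2 - 0.561*p + 0.0338)/(5.1984*p^6 - 6.156*p^5 + 6.9753*p^4 - 2.367*p^3 + 0.8719*p^2 + 0.339*p + 0.0225)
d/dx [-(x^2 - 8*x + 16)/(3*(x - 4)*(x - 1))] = -1/(x^2 - 2*x + 1)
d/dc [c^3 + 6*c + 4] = 3*c^2 + 6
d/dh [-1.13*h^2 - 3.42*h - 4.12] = -2.26*h - 3.42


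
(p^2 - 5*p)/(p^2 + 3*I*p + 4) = p*(p - 5)/(p^2 + 3*I*p + 4)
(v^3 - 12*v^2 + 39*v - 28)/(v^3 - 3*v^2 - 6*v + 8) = (v - 7)/(v + 2)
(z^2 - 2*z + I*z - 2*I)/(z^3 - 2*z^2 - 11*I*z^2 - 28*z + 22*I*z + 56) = (z + I)/(z^2 - 11*I*z - 28)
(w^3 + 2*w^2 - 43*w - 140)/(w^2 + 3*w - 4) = (w^2 - 2*w - 35)/(w - 1)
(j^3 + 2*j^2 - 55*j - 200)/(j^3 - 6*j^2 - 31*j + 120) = (j + 5)/(j - 3)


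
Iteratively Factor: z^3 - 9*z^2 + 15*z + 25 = (z - 5)*(z^2 - 4*z - 5) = (z - 5)*(z + 1)*(z - 5)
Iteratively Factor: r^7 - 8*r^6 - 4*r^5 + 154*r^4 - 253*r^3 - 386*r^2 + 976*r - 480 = (r - 5)*(r^6 - 3*r^5 - 19*r^4 + 59*r^3 + 42*r^2 - 176*r + 96) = (r - 5)*(r + 4)*(r^5 - 7*r^4 + 9*r^3 + 23*r^2 - 50*r + 24) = (r - 5)*(r - 1)*(r + 4)*(r^4 - 6*r^3 + 3*r^2 + 26*r - 24) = (r - 5)*(r - 1)^2*(r + 4)*(r^3 - 5*r^2 - 2*r + 24) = (r - 5)*(r - 3)*(r - 1)^2*(r + 4)*(r^2 - 2*r - 8) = (r - 5)*(r - 3)*(r - 1)^2*(r + 2)*(r + 4)*(r - 4)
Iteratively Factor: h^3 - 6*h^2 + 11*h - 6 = (h - 2)*(h^2 - 4*h + 3) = (h - 2)*(h - 1)*(h - 3)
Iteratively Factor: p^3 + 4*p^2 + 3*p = (p)*(p^2 + 4*p + 3) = p*(p + 1)*(p + 3)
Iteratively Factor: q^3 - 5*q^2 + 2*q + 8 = (q - 2)*(q^2 - 3*q - 4) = (q - 4)*(q - 2)*(q + 1)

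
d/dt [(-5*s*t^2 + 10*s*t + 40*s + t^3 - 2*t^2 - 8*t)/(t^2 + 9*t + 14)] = (-55*s + t^2 + 14*t - 28)/(t^2 + 14*t + 49)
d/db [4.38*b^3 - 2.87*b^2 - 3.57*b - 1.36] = 13.14*b^2 - 5.74*b - 3.57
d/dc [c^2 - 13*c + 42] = 2*c - 13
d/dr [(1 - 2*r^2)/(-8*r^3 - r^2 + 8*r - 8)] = 2*(-8*r^4 + 4*r^2 + 17*r - 4)/(64*r^6 + 16*r^5 - 127*r^4 + 112*r^3 + 80*r^2 - 128*r + 64)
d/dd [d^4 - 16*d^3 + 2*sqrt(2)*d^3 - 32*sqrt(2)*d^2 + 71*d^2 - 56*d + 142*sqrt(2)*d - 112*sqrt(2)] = 4*d^3 - 48*d^2 + 6*sqrt(2)*d^2 - 64*sqrt(2)*d + 142*d - 56 + 142*sqrt(2)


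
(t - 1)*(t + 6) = t^2 + 5*t - 6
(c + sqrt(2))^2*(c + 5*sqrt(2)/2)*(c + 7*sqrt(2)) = c^4 + 23*sqrt(2)*c^3/2 + 75*c^2 + 89*sqrt(2)*c + 70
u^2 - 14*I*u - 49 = (u - 7*I)^2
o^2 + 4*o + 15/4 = (o + 3/2)*(o + 5/2)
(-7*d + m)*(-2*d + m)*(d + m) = 14*d^3 + 5*d^2*m - 8*d*m^2 + m^3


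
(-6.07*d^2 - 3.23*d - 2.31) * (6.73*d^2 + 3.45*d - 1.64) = -40.8511*d^4 - 42.6794*d^3 - 16.735*d^2 - 2.6723*d + 3.7884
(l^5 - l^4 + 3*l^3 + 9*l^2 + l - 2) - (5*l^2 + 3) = l^5 - l^4 + 3*l^3 + 4*l^2 + l - 5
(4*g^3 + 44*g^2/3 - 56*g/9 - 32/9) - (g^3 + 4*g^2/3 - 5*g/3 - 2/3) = 3*g^3 + 40*g^2/3 - 41*g/9 - 26/9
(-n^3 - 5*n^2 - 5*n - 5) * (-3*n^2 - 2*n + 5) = 3*n^5 + 17*n^4 + 20*n^3 - 15*n - 25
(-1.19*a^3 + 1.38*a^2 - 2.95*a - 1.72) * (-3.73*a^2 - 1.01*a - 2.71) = 4.4387*a^5 - 3.9455*a^4 + 12.8346*a^3 + 5.6553*a^2 + 9.7317*a + 4.6612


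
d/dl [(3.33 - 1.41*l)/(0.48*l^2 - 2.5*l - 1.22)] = (0.6768*l^2 - 3.1968*l + 10.0452)/(0.2304*l^4 - 2.4*l^3 + 5.0788*l^2 + 6.1*l + 1.4884)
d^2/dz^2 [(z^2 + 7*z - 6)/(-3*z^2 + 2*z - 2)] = 2*(-69*z^3 + 180*z^2 + 18*z - 44)/(27*z^6 - 54*z^5 + 90*z^4 - 80*z^3 + 60*z^2 - 24*z + 8)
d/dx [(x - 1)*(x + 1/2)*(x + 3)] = 3*x^2 + 5*x - 2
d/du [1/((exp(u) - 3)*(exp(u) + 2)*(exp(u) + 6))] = (-3*exp(2*u) - 10*exp(u) + 12)*exp(u)/(exp(6*u) + 10*exp(5*u) + exp(4*u) - 192*exp(3*u) - 216*exp(2*u) + 864*exp(u) + 1296)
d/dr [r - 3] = 1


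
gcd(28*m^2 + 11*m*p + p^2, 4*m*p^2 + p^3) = 4*m + p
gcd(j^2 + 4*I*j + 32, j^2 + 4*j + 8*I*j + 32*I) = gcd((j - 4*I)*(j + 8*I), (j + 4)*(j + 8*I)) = j + 8*I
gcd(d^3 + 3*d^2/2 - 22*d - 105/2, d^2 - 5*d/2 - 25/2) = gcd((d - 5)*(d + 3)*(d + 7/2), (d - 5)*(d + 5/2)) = d - 5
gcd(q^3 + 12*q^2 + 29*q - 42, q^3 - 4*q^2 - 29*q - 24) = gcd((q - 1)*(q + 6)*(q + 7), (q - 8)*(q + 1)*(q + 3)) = 1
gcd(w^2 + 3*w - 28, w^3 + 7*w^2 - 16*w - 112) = w^2 + 3*w - 28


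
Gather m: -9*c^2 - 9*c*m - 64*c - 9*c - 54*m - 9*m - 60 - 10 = -9*c^2 - 73*c + m*(-9*c - 63) - 70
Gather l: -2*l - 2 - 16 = -2*l - 18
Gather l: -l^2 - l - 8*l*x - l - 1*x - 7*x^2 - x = -l^2 + l*(-8*x - 2) - 7*x^2 - 2*x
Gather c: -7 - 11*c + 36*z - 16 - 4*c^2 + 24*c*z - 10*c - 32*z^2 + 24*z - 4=-4*c^2 + c*(24*z - 21) - 32*z^2 + 60*z - 27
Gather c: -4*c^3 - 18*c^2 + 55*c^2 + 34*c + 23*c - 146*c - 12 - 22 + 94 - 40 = -4*c^3 + 37*c^2 - 89*c + 20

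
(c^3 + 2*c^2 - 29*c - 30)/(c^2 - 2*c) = (c^3 + 2*c^2 - 29*c - 30)/(c*(c - 2))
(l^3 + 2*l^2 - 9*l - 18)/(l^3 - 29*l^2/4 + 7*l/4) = 4*(l^3 + 2*l^2 - 9*l - 18)/(l*(4*l^2 - 29*l + 7))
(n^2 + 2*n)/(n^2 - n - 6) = n/(n - 3)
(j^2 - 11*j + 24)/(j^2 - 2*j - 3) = (j - 8)/(j + 1)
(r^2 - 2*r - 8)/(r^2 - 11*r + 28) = (r + 2)/(r - 7)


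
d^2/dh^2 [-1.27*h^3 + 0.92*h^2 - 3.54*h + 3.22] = 1.84 - 7.62*h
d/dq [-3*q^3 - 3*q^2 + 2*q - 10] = -9*q^2 - 6*q + 2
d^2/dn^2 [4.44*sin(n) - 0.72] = -4.44*sin(n)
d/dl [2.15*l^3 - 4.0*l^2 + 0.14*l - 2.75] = 6.45*l^2 - 8.0*l + 0.14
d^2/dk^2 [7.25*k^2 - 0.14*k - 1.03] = 14.5000000000000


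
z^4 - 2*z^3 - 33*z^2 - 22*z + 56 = (z - 7)*(z - 1)*(z + 2)*(z + 4)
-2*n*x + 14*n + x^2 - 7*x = (-2*n + x)*(x - 7)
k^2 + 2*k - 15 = (k - 3)*(k + 5)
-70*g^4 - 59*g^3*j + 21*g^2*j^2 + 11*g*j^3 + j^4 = (-2*g + j)*(g + j)*(5*g + j)*(7*g + j)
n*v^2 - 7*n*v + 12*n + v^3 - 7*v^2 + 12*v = (n + v)*(v - 4)*(v - 3)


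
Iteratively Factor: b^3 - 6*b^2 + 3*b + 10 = (b - 5)*(b^2 - b - 2) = (b - 5)*(b + 1)*(b - 2)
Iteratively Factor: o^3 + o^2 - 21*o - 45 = (o - 5)*(o^2 + 6*o + 9) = (o - 5)*(o + 3)*(o + 3)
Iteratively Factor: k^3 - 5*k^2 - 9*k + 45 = (k - 5)*(k^2 - 9) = (k - 5)*(k - 3)*(k + 3)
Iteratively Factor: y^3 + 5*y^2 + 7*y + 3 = (y + 3)*(y^2 + 2*y + 1) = (y + 1)*(y + 3)*(y + 1)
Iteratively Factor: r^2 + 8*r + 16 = (r + 4)*(r + 4)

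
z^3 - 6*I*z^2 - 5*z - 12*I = (z - 4*I)*(z - 3*I)*(z + I)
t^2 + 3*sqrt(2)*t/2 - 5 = (t - sqrt(2))*(t + 5*sqrt(2)/2)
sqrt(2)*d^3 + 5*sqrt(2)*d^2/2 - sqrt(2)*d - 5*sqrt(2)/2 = (d - 1)*(d + 5/2)*(sqrt(2)*d + sqrt(2))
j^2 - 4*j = j*(j - 4)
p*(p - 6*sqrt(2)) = p^2 - 6*sqrt(2)*p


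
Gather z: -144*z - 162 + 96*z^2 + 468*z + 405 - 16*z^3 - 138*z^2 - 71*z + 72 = -16*z^3 - 42*z^2 + 253*z + 315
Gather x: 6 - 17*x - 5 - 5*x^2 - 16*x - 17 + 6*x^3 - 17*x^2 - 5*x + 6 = 6*x^3 - 22*x^2 - 38*x - 10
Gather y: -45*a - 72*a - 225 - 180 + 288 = -117*a - 117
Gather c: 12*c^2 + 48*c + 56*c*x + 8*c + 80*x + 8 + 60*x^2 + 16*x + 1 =12*c^2 + c*(56*x + 56) + 60*x^2 + 96*x + 9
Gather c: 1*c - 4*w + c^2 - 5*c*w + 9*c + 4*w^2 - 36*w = c^2 + c*(10 - 5*w) + 4*w^2 - 40*w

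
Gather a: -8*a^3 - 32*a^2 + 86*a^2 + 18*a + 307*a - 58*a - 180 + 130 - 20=-8*a^3 + 54*a^2 + 267*a - 70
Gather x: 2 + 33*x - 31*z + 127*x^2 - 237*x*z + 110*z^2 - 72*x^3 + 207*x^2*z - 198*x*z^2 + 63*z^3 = -72*x^3 + x^2*(207*z + 127) + x*(-198*z^2 - 237*z + 33) + 63*z^3 + 110*z^2 - 31*z + 2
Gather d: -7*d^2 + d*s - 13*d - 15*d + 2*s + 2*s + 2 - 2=-7*d^2 + d*(s - 28) + 4*s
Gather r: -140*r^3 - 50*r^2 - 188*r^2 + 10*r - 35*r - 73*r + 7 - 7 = -140*r^3 - 238*r^2 - 98*r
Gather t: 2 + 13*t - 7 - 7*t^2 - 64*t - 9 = -7*t^2 - 51*t - 14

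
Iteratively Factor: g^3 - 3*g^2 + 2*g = (g)*(g^2 - 3*g + 2) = g*(g - 2)*(g - 1)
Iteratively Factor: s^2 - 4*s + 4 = (s - 2)*(s - 2)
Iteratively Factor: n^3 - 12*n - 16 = (n + 2)*(n^2 - 2*n - 8) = (n + 2)^2*(n - 4)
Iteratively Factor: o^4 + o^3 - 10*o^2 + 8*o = (o)*(o^3 + o^2 - 10*o + 8) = o*(o + 4)*(o^2 - 3*o + 2) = o*(o - 2)*(o + 4)*(o - 1)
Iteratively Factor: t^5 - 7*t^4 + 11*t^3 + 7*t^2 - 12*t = (t + 1)*(t^4 - 8*t^3 + 19*t^2 - 12*t) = (t - 1)*(t + 1)*(t^3 - 7*t^2 + 12*t) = (t - 4)*(t - 1)*(t + 1)*(t^2 - 3*t) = t*(t - 4)*(t - 1)*(t + 1)*(t - 3)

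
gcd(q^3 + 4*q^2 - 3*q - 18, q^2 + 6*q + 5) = 1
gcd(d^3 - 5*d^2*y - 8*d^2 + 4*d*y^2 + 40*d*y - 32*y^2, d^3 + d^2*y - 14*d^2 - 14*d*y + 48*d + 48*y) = d - 8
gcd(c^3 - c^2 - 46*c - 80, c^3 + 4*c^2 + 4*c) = c + 2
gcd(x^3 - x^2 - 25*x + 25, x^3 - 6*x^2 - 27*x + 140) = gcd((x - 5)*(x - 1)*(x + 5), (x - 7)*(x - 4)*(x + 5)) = x + 5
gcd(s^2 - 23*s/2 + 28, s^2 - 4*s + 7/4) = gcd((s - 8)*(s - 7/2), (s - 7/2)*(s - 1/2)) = s - 7/2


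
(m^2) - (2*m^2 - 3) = 3 - m^2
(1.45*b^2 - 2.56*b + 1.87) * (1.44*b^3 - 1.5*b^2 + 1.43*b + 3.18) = 2.088*b^5 - 5.8614*b^4 + 8.6063*b^3 - 1.8548*b^2 - 5.4667*b + 5.9466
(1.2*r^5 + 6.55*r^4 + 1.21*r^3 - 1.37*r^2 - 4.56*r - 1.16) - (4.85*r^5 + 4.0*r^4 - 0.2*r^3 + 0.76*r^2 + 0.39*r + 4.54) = -3.65*r^5 + 2.55*r^4 + 1.41*r^3 - 2.13*r^2 - 4.95*r - 5.7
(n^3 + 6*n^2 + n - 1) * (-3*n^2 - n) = -3*n^5 - 19*n^4 - 9*n^3 + 2*n^2 + n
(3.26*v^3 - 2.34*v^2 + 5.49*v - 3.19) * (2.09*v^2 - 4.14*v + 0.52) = 6.8134*v^5 - 18.387*v^4 + 22.8569*v^3 - 30.6125*v^2 + 16.0614*v - 1.6588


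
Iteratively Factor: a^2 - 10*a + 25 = (a - 5)*(a - 5)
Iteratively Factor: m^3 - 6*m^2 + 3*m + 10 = (m + 1)*(m^2 - 7*m + 10) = (m - 5)*(m + 1)*(m - 2)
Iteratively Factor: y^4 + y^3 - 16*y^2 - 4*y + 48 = (y + 2)*(y^3 - y^2 - 14*y + 24) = (y - 2)*(y + 2)*(y^2 + y - 12) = (y - 2)*(y + 2)*(y + 4)*(y - 3)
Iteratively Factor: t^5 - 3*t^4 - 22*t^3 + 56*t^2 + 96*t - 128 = (t - 1)*(t^4 - 2*t^3 - 24*t^2 + 32*t + 128) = (t - 4)*(t - 1)*(t^3 + 2*t^2 - 16*t - 32) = (t - 4)^2*(t - 1)*(t^2 + 6*t + 8) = (t - 4)^2*(t - 1)*(t + 4)*(t + 2)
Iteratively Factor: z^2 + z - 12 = (z - 3)*(z + 4)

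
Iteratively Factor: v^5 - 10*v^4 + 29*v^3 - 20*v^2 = (v - 4)*(v^4 - 6*v^3 + 5*v^2) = v*(v - 4)*(v^3 - 6*v^2 + 5*v) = v^2*(v - 4)*(v^2 - 6*v + 5) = v^2*(v - 5)*(v - 4)*(v - 1)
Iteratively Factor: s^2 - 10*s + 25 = (s - 5)*(s - 5)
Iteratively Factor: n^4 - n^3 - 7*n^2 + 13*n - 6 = (n - 2)*(n^3 + n^2 - 5*n + 3) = (n - 2)*(n + 3)*(n^2 - 2*n + 1) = (n - 2)*(n - 1)*(n + 3)*(n - 1)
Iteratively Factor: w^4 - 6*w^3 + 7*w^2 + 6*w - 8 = (w - 2)*(w^3 - 4*w^2 - w + 4) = (w - 2)*(w + 1)*(w^2 - 5*w + 4) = (w - 2)*(w - 1)*(w + 1)*(w - 4)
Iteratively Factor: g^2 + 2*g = (g)*(g + 2)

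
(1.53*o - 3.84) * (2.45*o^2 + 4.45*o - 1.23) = 3.7485*o^3 - 2.5995*o^2 - 18.9699*o + 4.7232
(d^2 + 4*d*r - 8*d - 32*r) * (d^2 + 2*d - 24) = d^4 + 4*d^3*r - 6*d^3 - 24*d^2*r - 40*d^2 - 160*d*r + 192*d + 768*r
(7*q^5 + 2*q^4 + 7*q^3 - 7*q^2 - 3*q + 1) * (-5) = -35*q^5 - 10*q^4 - 35*q^3 + 35*q^2 + 15*q - 5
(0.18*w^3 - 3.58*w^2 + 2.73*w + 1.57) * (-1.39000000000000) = -0.2502*w^3 + 4.9762*w^2 - 3.7947*w - 2.1823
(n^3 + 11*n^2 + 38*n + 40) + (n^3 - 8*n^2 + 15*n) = 2*n^3 + 3*n^2 + 53*n + 40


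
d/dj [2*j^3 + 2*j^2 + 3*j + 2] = 6*j^2 + 4*j + 3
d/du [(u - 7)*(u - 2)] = 2*u - 9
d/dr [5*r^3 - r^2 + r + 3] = 15*r^2 - 2*r + 1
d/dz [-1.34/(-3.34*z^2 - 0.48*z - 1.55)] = (-8.9512*z - 0.6432)/(3.34*z^2 + 0.48*z + 1.55)^2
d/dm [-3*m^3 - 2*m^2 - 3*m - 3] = -9*m^2 - 4*m - 3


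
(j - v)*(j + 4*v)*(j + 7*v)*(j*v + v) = j^4*v + 10*j^3*v^2 + j^3*v + 17*j^2*v^3 + 10*j^2*v^2 - 28*j*v^4 + 17*j*v^3 - 28*v^4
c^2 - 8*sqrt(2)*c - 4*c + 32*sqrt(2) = (c - 4)*(c - 8*sqrt(2))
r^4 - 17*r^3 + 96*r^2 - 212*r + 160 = (r - 8)*(r - 5)*(r - 2)^2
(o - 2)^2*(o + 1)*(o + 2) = o^4 - o^3 - 6*o^2 + 4*o + 8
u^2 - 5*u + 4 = (u - 4)*(u - 1)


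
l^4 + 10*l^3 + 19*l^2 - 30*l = l*(l - 1)*(l + 5)*(l + 6)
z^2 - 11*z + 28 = (z - 7)*(z - 4)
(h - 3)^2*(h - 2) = h^3 - 8*h^2 + 21*h - 18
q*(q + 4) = q^2 + 4*q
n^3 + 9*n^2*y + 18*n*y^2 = n*(n + 3*y)*(n + 6*y)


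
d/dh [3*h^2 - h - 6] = 6*h - 1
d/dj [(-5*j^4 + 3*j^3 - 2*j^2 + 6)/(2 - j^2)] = j*(10*j^4 - 3*j^3 - 40*j^2 + 18*j + 4)/(j^4 - 4*j^2 + 4)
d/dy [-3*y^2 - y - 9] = -6*y - 1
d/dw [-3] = 0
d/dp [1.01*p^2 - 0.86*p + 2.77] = 2.02*p - 0.86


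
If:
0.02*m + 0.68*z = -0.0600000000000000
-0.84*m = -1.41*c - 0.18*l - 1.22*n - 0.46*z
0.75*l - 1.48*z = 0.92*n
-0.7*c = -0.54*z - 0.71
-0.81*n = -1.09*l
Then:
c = 0.89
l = 0.49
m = 2.46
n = 0.66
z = -0.16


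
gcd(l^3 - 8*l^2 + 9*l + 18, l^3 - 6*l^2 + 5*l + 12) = l^2 - 2*l - 3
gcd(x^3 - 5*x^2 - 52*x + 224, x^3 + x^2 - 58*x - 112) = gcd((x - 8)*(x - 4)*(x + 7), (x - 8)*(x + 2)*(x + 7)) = x^2 - x - 56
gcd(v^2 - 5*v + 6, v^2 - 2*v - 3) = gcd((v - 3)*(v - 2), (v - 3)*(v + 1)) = v - 3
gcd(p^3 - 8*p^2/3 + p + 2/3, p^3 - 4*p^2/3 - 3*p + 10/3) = p^2 - 3*p + 2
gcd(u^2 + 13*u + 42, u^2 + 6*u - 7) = u + 7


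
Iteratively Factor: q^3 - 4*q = (q - 2)*(q^2 + 2*q) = q*(q - 2)*(q + 2)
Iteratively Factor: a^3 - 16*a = (a + 4)*(a^2 - 4*a) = (a - 4)*(a + 4)*(a)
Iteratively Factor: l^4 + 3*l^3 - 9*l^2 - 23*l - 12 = (l + 1)*(l^3 + 2*l^2 - 11*l - 12) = (l + 1)^2*(l^2 + l - 12) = (l + 1)^2*(l + 4)*(l - 3)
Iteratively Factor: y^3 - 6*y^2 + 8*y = (y - 2)*(y^2 - 4*y) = y*(y - 2)*(y - 4)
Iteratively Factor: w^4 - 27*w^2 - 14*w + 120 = (w - 5)*(w^3 + 5*w^2 - 2*w - 24) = (w - 5)*(w + 4)*(w^2 + w - 6) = (w - 5)*(w - 2)*(w + 4)*(w + 3)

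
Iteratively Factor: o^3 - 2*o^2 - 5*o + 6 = (o - 1)*(o^2 - o - 6) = (o - 3)*(o - 1)*(o + 2)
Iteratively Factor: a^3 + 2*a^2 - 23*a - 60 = (a + 4)*(a^2 - 2*a - 15) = (a + 3)*(a + 4)*(a - 5)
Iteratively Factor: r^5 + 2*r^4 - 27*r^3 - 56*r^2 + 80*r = (r + 4)*(r^4 - 2*r^3 - 19*r^2 + 20*r) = (r + 4)^2*(r^3 - 6*r^2 + 5*r) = (r - 5)*(r + 4)^2*(r^2 - r) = r*(r - 5)*(r + 4)^2*(r - 1)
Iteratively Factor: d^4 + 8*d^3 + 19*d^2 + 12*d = (d)*(d^3 + 8*d^2 + 19*d + 12) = d*(d + 4)*(d^2 + 4*d + 3) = d*(d + 1)*(d + 4)*(d + 3)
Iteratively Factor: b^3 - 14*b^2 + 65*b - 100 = (b - 5)*(b^2 - 9*b + 20) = (b - 5)^2*(b - 4)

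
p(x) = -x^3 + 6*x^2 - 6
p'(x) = -3*x^2 + 12*x = 3*x*(4 - x)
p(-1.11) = 2.76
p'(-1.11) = -17.02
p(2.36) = 14.27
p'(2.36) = 11.61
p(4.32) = 25.35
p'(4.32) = -4.15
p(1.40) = 3.02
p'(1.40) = 10.92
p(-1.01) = 1.15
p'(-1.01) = -15.18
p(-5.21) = 298.29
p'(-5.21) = -143.95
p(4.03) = 25.99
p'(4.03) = -0.36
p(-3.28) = 93.84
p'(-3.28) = -71.64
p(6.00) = -6.00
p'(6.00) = -36.00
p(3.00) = 21.00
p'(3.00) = 9.00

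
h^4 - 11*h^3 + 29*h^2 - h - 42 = (h - 7)*(h - 3)*(h - 2)*(h + 1)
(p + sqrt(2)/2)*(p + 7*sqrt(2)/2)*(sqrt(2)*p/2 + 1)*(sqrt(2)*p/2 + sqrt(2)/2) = p^4/2 + p^3/2 + 5*sqrt(2)*p^3/2 + 5*sqrt(2)*p^2/2 + 23*p^2/4 + 7*sqrt(2)*p/4 + 23*p/4 + 7*sqrt(2)/4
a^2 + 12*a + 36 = (a + 6)^2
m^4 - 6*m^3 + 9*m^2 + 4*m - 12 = (m - 3)*(m - 2)^2*(m + 1)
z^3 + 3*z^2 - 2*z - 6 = (z + 3)*(z - sqrt(2))*(z + sqrt(2))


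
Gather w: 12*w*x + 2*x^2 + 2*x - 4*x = 12*w*x + 2*x^2 - 2*x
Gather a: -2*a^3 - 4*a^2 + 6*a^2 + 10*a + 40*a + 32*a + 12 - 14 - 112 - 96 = -2*a^3 + 2*a^2 + 82*a - 210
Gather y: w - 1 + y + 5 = w + y + 4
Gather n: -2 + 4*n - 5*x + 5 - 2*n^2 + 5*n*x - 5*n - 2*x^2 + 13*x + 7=-2*n^2 + n*(5*x - 1) - 2*x^2 + 8*x + 10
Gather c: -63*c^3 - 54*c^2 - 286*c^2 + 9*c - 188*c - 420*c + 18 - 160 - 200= -63*c^3 - 340*c^2 - 599*c - 342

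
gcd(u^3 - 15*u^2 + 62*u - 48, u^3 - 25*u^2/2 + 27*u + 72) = u^2 - 14*u + 48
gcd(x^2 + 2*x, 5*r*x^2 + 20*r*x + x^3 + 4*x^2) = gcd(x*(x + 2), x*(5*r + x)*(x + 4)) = x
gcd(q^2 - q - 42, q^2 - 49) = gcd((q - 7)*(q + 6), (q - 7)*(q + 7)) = q - 7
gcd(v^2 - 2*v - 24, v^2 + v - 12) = v + 4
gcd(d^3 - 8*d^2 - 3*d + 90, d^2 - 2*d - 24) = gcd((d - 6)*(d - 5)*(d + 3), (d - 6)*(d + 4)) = d - 6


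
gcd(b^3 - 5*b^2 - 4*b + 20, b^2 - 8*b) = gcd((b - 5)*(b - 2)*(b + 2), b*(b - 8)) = 1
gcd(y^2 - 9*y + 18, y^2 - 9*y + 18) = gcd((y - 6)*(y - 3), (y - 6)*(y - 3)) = y^2 - 9*y + 18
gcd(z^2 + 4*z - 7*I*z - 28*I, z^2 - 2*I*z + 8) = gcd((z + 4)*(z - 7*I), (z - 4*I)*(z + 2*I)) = 1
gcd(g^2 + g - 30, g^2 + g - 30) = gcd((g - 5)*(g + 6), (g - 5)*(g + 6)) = g^2 + g - 30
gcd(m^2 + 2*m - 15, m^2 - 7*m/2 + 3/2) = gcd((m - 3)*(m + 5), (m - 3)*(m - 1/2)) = m - 3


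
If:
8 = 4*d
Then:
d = 2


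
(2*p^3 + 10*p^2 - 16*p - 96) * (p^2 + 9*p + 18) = 2*p^5 + 28*p^4 + 110*p^3 - 60*p^2 - 1152*p - 1728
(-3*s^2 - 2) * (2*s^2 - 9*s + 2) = -6*s^4 + 27*s^3 - 10*s^2 + 18*s - 4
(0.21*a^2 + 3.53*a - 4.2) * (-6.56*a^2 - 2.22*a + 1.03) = -1.3776*a^4 - 23.623*a^3 + 19.9317*a^2 + 12.9599*a - 4.326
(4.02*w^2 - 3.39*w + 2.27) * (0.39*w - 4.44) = 1.5678*w^3 - 19.1709*w^2 + 15.9369*w - 10.0788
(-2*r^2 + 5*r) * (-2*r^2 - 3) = 4*r^4 - 10*r^3 + 6*r^2 - 15*r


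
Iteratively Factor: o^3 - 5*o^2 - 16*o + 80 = (o - 4)*(o^2 - o - 20) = (o - 4)*(o + 4)*(o - 5)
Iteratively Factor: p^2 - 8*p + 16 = (p - 4)*(p - 4)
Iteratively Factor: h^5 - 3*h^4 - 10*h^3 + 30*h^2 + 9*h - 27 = (h - 3)*(h^4 - 10*h^2 + 9) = (h - 3)*(h - 1)*(h^3 + h^2 - 9*h - 9) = (h - 3)*(h - 1)*(h + 3)*(h^2 - 2*h - 3) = (h - 3)^2*(h - 1)*(h + 3)*(h + 1)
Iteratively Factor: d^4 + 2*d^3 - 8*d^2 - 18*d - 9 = (d - 3)*(d^3 + 5*d^2 + 7*d + 3) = (d - 3)*(d + 1)*(d^2 + 4*d + 3) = (d - 3)*(d + 1)^2*(d + 3)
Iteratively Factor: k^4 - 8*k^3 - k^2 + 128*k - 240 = (k - 3)*(k^3 - 5*k^2 - 16*k + 80) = (k - 3)*(k + 4)*(k^2 - 9*k + 20) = (k - 5)*(k - 3)*(k + 4)*(k - 4)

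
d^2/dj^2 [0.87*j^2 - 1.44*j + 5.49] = 1.74000000000000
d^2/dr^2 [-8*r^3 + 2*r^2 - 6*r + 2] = 4 - 48*r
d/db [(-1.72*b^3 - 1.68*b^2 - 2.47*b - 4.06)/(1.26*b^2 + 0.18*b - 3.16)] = (-2.1672*b^4 - 0.6192*b^3 + 19.1154*b^2 + 20.8488*b + 8.536)/(1.5876*b^4 + 0.4536*b^3 - 7.9308*b^2 - 1.1376*b + 9.9856)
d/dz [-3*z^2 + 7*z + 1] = 7 - 6*z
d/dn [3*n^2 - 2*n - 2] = 6*n - 2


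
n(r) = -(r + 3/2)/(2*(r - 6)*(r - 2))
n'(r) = -1/(2*(r - 6)*(r - 2)) + (r + 3/2)/(2*(r - 6)*(r - 2)^2) + (r + 3/2)/(2*(r - 6)^2*(r - 2)) = (r^2 + 3*r - 24)/(2*(r^4 - 16*r^3 + 88*r^2 - 192*r + 144))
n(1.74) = -1.46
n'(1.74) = -6.42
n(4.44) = 0.78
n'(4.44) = 0.31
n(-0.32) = -0.04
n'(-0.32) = -0.06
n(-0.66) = -0.02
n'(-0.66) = -0.04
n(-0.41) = -0.04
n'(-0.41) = -0.05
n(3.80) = 0.67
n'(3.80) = 0.06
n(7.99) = -0.40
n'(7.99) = 0.22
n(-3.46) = 0.02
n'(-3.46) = -0.00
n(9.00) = -0.25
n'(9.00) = 0.10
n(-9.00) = 0.02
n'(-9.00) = 0.00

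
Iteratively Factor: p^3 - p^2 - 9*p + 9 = (p - 1)*(p^2 - 9) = (p - 3)*(p - 1)*(p + 3)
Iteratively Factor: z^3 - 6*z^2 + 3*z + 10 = (z - 2)*(z^2 - 4*z - 5) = (z - 5)*(z - 2)*(z + 1)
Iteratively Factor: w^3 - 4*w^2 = (w - 4)*(w^2) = w*(w - 4)*(w)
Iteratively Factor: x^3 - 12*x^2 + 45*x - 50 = (x - 5)*(x^2 - 7*x + 10) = (x - 5)^2*(x - 2)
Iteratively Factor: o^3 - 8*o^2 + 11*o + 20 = (o - 5)*(o^2 - 3*o - 4) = (o - 5)*(o - 4)*(o + 1)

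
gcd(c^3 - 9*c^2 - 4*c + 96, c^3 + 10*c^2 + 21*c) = c + 3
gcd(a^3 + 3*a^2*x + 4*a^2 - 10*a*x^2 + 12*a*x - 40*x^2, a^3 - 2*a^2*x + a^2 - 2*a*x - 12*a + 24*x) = -a^2 + 2*a*x - 4*a + 8*x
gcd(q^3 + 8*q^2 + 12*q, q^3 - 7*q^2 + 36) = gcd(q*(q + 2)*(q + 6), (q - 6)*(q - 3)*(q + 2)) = q + 2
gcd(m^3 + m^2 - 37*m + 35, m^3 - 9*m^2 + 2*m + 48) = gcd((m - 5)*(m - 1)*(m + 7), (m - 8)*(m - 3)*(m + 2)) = 1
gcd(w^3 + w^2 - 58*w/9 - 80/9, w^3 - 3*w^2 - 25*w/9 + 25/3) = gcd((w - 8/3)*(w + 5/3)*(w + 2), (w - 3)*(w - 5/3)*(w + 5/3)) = w + 5/3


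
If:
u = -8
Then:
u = -8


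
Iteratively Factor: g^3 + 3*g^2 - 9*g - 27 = (g + 3)*(g^2 - 9) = (g + 3)^2*(g - 3)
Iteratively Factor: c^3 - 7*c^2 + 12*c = (c - 3)*(c^2 - 4*c) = c*(c - 3)*(c - 4)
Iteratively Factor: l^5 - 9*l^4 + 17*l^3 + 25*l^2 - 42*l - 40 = (l - 4)*(l^4 - 5*l^3 - 3*l^2 + 13*l + 10) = (l - 5)*(l - 4)*(l^3 - 3*l - 2) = (l - 5)*(l - 4)*(l + 1)*(l^2 - l - 2) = (l - 5)*(l - 4)*(l + 1)^2*(l - 2)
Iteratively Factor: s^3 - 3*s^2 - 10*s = (s)*(s^2 - 3*s - 10) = s*(s + 2)*(s - 5)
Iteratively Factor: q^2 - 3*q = (q)*(q - 3)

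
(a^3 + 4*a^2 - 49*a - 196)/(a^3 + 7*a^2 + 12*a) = (a^2 - 49)/(a*(a + 3))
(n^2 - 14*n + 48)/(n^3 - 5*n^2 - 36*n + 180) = (n - 8)/(n^2 + n - 30)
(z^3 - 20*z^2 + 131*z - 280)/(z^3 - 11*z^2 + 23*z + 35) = (z - 8)/(z + 1)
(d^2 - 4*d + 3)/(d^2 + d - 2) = (d - 3)/(d + 2)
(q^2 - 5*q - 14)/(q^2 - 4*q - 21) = (q + 2)/(q + 3)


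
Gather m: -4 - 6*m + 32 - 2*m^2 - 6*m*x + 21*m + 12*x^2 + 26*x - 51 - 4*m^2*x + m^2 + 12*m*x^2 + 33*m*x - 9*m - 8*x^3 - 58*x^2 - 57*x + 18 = m^2*(-4*x - 1) + m*(12*x^2 + 27*x + 6) - 8*x^3 - 46*x^2 - 31*x - 5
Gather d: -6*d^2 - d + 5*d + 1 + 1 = -6*d^2 + 4*d + 2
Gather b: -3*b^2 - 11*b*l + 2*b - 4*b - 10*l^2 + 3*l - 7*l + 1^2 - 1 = -3*b^2 + b*(-11*l - 2) - 10*l^2 - 4*l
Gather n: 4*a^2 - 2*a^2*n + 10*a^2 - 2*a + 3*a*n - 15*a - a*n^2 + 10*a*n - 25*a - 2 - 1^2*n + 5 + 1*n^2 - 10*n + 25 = 14*a^2 - 42*a + n^2*(1 - a) + n*(-2*a^2 + 13*a - 11) + 28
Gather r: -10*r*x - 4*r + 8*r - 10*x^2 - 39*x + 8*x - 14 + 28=r*(4 - 10*x) - 10*x^2 - 31*x + 14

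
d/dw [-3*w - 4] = -3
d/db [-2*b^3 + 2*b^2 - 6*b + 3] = -6*b^2 + 4*b - 6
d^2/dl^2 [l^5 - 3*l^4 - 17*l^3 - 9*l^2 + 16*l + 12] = 20*l^3 - 36*l^2 - 102*l - 18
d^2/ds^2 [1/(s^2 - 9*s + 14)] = 2*(-s^2 + 9*s + (2*s - 9)^2 - 14)/(s^2 - 9*s + 14)^3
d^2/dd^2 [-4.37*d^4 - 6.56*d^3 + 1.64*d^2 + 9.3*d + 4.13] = -52.44*d^2 - 39.36*d + 3.28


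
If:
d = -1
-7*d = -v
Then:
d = -1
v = -7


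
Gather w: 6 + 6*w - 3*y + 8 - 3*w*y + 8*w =w*(14 - 3*y) - 3*y + 14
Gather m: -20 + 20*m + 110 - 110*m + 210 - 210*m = 300 - 300*m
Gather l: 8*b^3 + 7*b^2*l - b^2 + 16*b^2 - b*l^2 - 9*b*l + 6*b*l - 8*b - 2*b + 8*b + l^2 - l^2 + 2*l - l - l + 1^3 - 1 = 8*b^3 + 15*b^2 - b*l^2 - 2*b + l*(7*b^2 - 3*b)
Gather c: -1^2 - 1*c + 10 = 9 - c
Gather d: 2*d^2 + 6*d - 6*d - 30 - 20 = 2*d^2 - 50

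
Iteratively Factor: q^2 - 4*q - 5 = (q - 5)*(q + 1)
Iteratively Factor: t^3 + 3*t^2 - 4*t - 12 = (t + 3)*(t^2 - 4) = (t + 2)*(t + 3)*(t - 2)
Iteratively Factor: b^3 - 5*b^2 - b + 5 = (b - 1)*(b^2 - 4*b - 5) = (b - 5)*(b - 1)*(b + 1)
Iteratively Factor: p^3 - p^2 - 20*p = (p)*(p^2 - p - 20) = p*(p - 5)*(p + 4)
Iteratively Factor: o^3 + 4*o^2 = (o + 4)*(o^2) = o*(o + 4)*(o)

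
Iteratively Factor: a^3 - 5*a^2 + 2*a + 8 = (a - 2)*(a^2 - 3*a - 4) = (a - 4)*(a - 2)*(a + 1)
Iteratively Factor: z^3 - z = (z - 1)*(z^2 + z) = (z - 1)*(z + 1)*(z)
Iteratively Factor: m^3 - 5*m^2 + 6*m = (m - 3)*(m^2 - 2*m) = m*(m - 3)*(m - 2)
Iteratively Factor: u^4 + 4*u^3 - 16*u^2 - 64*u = (u + 4)*(u^3 - 16*u) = (u + 4)^2*(u^2 - 4*u) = u*(u + 4)^2*(u - 4)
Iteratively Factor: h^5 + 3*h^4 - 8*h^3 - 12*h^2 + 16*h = (h - 2)*(h^4 + 5*h^3 + 2*h^2 - 8*h) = (h - 2)*(h - 1)*(h^3 + 6*h^2 + 8*h) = (h - 2)*(h - 1)*(h + 2)*(h^2 + 4*h) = (h - 2)*(h - 1)*(h + 2)*(h + 4)*(h)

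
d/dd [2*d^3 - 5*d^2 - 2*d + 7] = 6*d^2 - 10*d - 2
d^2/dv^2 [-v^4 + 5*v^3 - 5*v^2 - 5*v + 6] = -12*v^2 + 30*v - 10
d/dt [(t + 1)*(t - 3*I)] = 2*t + 1 - 3*I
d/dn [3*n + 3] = 3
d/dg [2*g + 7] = 2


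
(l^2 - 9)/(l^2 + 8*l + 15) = (l - 3)/(l + 5)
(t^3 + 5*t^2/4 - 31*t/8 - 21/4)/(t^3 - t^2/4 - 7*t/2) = (t + 3/2)/t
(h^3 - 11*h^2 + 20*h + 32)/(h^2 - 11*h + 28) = (h^2 - 7*h - 8)/(h - 7)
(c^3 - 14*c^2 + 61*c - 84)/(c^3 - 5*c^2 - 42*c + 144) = (c^2 - 11*c + 28)/(c^2 - 2*c - 48)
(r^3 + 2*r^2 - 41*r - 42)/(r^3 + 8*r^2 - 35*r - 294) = (r + 1)/(r + 7)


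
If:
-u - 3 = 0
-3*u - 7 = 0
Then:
No Solution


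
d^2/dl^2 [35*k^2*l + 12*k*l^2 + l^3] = 24*k + 6*l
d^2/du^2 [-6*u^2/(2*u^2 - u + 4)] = 24*(-u^3 + 12*u^2 - 8)/(8*u^6 - 12*u^5 + 54*u^4 - 49*u^3 + 108*u^2 - 48*u + 64)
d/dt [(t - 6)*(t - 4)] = 2*t - 10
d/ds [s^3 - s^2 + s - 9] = 3*s^2 - 2*s + 1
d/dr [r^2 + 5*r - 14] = 2*r + 5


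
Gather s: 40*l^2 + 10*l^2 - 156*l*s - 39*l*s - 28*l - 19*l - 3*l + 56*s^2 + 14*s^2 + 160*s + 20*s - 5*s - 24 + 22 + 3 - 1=50*l^2 - 50*l + 70*s^2 + s*(175 - 195*l)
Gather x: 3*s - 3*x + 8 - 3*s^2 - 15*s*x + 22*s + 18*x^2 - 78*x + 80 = -3*s^2 + 25*s + 18*x^2 + x*(-15*s - 81) + 88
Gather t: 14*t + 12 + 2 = 14*t + 14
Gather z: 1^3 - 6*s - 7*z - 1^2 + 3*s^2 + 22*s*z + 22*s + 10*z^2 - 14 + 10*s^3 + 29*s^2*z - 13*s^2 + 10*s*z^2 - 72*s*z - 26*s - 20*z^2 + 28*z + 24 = 10*s^3 - 10*s^2 - 10*s + z^2*(10*s - 10) + z*(29*s^2 - 50*s + 21) + 10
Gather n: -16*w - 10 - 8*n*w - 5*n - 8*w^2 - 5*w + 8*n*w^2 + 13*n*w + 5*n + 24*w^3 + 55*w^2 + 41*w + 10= n*(8*w^2 + 5*w) + 24*w^3 + 47*w^2 + 20*w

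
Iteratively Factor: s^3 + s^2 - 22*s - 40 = (s + 2)*(s^2 - s - 20) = (s + 2)*(s + 4)*(s - 5)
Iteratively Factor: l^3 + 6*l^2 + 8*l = (l + 2)*(l^2 + 4*l) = l*(l + 2)*(l + 4)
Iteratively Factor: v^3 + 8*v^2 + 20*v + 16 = (v + 2)*(v^2 + 6*v + 8) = (v + 2)*(v + 4)*(v + 2)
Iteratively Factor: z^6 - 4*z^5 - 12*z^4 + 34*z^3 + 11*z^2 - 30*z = (z - 1)*(z^5 - 3*z^4 - 15*z^3 + 19*z^2 + 30*z) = z*(z - 1)*(z^4 - 3*z^3 - 15*z^2 + 19*z + 30) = z*(z - 1)*(z + 3)*(z^3 - 6*z^2 + 3*z + 10) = z*(z - 2)*(z - 1)*(z + 3)*(z^2 - 4*z - 5) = z*(z - 5)*(z - 2)*(z - 1)*(z + 3)*(z + 1)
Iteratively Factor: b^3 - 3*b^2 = (b)*(b^2 - 3*b) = b^2*(b - 3)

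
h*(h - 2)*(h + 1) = h^3 - h^2 - 2*h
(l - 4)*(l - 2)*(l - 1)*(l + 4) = l^4 - 3*l^3 - 14*l^2 + 48*l - 32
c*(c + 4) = c^2 + 4*c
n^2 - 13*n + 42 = (n - 7)*(n - 6)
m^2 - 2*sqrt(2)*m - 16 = (m - 4*sqrt(2))*(m + 2*sqrt(2))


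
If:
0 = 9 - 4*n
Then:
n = 9/4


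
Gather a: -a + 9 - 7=2 - a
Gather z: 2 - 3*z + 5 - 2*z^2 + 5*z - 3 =-2*z^2 + 2*z + 4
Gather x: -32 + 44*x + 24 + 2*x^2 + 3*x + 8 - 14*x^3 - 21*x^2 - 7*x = -14*x^3 - 19*x^2 + 40*x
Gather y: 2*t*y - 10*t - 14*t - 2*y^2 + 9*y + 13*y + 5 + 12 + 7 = -24*t - 2*y^2 + y*(2*t + 22) + 24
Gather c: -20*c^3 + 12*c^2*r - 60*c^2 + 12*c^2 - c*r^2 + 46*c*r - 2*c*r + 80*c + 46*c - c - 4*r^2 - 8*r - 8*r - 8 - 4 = -20*c^3 + c^2*(12*r - 48) + c*(-r^2 + 44*r + 125) - 4*r^2 - 16*r - 12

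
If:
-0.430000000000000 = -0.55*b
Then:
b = 0.78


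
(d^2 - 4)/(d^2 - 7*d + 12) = (d^2 - 4)/(d^2 - 7*d + 12)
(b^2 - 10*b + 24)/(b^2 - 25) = (b^2 - 10*b + 24)/(b^2 - 25)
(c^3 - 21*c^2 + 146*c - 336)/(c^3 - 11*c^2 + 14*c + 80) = (c^2 - 13*c + 42)/(c^2 - 3*c - 10)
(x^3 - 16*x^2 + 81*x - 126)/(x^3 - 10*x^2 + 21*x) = (x - 6)/x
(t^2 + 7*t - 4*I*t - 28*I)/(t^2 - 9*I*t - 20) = (t + 7)/(t - 5*I)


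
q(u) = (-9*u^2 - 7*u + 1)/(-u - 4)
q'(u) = (-18*u - 7)/(-u - 4) + (-9*u^2 - 7*u + 1)/(-u - 4)^2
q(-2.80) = 41.63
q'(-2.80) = -70.86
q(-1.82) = 7.37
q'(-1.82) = -15.20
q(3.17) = 15.57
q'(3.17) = 6.76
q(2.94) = 14.03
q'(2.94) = 6.61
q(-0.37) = -0.65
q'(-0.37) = 0.27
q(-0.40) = -0.66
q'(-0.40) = 0.13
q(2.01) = 8.22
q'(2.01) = 5.82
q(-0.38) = -0.65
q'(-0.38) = 0.22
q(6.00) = 36.50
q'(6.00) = 7.85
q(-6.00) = -140.50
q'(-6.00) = -19.75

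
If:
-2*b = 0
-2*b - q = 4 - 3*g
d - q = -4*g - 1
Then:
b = 0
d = -q/3 - 19/3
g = q/3 + 4/3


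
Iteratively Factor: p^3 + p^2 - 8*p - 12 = (p + 2)*(p^2 - p - 6) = (p - 3)*(p + 2)*(p + 2)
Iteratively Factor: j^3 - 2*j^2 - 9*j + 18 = (j - 2)*(j^2 - 9) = (j - 3)*(j - 2)*(j + 3)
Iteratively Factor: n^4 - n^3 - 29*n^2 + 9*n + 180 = (n - 3)*(n^3 + 2*n^2 - 23*n - 60) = (n - 3)*(n + 4)*(n^2 - 2*n - 15) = (n - 5)*(n - 3)*(n + 4)*(n + 3)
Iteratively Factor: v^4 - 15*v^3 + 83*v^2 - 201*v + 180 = (v - 4)*(v^3 - 11*v^2 + 39*v - 45) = (v - 4)*(v - 3)*(v^2 - 8*v + 15) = (v - 4)*(v - 3)^2*(v - 5)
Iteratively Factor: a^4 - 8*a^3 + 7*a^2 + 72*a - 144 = (a + 3)*(a^3 - 11*a^2 + 40*a - 48) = (a - 4)*(a + 3)*(a^2 - 7*a + 12) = (a - 4)^2*(a + 3)*(a - 3)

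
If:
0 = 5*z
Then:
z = 0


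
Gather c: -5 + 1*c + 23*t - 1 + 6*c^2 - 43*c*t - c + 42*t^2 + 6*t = 6*c^2 - 43*c*t + 42*t^2 + 29*t - 6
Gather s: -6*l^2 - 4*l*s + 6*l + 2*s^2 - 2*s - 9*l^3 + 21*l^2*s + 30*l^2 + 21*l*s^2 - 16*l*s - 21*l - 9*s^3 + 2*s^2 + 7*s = -9*l^3 + 24*l^2 - 15*l - 9*s^3 + s^2*(21*l + 4) + s*(21*l^2 - 20*l + 5)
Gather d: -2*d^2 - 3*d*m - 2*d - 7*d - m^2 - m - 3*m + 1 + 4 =-2*d^2 + d*(-3*m - 9) - m^2 - 4*m + 5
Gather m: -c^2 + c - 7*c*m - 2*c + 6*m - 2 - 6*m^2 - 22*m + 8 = -c^2 - c - 6*m^2 + m*(-7*c - 16) + 6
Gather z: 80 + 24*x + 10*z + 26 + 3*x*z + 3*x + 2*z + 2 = 27*x + z*(3*x + 12) + 108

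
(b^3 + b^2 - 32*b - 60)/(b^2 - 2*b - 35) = (b^2 - 4*b - 12)/(b - 7)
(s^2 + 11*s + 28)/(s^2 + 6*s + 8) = (s + 7)/(s + 2)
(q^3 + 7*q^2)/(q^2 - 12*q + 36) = q^2*(q + 7)/(q^2 - 12*q + 36)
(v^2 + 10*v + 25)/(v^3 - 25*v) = (v + 5)/(v*(v - 5))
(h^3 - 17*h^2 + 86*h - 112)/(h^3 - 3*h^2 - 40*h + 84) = (h - 8)/(h + 6)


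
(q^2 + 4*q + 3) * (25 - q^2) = -q^4 - 4*q^3 + 22*q^2 + 100*q + 75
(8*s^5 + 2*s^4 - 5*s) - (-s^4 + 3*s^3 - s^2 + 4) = 8*s^5 + 3*s^4 - 3*s^3 + s^2 - 5*s - 4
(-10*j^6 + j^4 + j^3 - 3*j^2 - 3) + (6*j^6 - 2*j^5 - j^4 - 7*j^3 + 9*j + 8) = -4*j^6 - 2*j^5 - 6*j^3 - 3*j^2 + 9*j + 5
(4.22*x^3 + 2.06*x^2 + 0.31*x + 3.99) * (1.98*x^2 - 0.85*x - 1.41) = 8.3556*x^5 + 0.4918*x^4 - 7.0874*x^3 + 4.7321*x^2 - 3.8286*x - 5.6259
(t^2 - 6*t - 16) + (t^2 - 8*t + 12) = 2*t^2 - 14*t - 4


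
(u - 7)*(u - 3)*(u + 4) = u^3 - 6*u^2 - 19*u + 84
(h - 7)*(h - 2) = h^2 - 9*h + 14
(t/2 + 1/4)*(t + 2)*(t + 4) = t^3/2 + 13*t^2/4 + 11*t/2 + 2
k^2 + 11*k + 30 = (k + 5)*(k + 6)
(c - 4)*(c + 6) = c^2 + 2*c - 24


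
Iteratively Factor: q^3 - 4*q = (q)*(q^2 - 4) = q*(q + 2)*(q - 2)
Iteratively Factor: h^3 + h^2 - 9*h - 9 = (h - 3)*(h^2 + 4*h + 3) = (h - 3)*(h + 3)*(h + 1)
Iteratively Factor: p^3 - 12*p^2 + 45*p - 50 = (p - 5)*(p^2 - 7*p + 10) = (p - 5)*(p - 2)*(p - 5)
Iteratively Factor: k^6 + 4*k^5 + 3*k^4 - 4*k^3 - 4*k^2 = (k)*(k^5 + 4*k^4 + 3*k^3 - 4*k^2 - 4*k) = k*(k + 2)*(k^4 + 2*k^3 - k^2 - 2*k) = k*(k - 1)*(k + 2)*(k^3 + 3*k^2 + 2*k) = k*(k - 1)*(k + 1)*(k + 2)*(k^2 + 2*k) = k*(k - 1)*(k + 1)*(k + 2)^2*(k)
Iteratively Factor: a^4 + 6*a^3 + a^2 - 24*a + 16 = (a + 4)*(a^3 + 2*a^2 - 7*a + 4) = (a - 1)*(a + 4)*(a^2 + 3*a - 4) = (a - 1)^2*(a + 4)*(a + 4)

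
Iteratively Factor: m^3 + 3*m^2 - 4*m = (m - 1)*(m^2 + 4*m) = (m - 1)*(m + 4)*(m)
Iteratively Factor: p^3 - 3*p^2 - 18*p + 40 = (p - 2)*(p^2 - p - 20) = (p - 2)*(p + 4)*(p - 5)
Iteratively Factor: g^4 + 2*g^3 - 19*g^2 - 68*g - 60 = (g + 2)*(g^3 - 19*g - 30) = (g + 2)*(g + 3)*(g^2 - 3*g - 10) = (g - 5)*(g + 2)*(g + 3)*(g + 2)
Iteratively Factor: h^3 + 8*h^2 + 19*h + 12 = (h + 1)*(h^2 + 7*h + 12) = (h + 1)*(h + 4)*(h + 3)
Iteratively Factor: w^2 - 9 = (w - 3)*(w + 3)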